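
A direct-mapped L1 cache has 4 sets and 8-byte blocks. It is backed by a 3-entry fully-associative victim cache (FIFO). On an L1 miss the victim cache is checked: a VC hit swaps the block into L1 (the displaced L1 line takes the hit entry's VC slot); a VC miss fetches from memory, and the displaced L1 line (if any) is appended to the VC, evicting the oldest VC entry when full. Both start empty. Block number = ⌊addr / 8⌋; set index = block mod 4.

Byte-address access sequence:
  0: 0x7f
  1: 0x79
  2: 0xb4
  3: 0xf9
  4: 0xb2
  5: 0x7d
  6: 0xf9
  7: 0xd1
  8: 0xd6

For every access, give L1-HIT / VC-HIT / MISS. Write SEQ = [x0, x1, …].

SEQ = [MISS, L1-HIT, MISS, MISS, L1-HIT, VC-HIT, VC-HIT, MISS, L1-HIT]

#0 0x7f→b15/s3 MISS; vc=[]
#1 0x79→b15/s3 L1-HIT; vc=[]
#2 0xb4→b22/s2 MISS; vc=[]
#3 0xf9→b31/s3 MISS; vc=[15]
#4 0xb2→b22/s2 L1-HIT; vc=[15]
#5 0x7d→b15/s3 VC-HIT; vc=[31]
#6 0xf9→b31/s3 VC-HIT; vc=[15]
#7 0xd1→b26/s2 MISS; vc=[15,22]
#8 0xd6→b26/s2 L1-HIT; vc=[15,22]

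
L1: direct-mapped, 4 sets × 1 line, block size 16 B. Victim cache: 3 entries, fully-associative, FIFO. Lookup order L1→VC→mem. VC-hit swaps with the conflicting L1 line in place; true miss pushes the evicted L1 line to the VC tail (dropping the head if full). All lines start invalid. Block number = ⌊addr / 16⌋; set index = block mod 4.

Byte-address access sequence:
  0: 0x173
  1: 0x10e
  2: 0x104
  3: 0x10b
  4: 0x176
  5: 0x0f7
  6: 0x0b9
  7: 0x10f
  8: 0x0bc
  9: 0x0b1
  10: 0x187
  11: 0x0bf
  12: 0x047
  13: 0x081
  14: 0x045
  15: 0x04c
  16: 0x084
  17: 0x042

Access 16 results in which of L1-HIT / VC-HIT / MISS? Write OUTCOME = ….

OUTCOME = VC-HIT

  [0] addr=0x173 blk=23 s=3: MISS | VC []
  [1] addr=0x10e blk=16 s=0: MISS | VC []
  [2] addr=0x104 blk=16 s=0: L1-HIT | VC []
  [3] addr=0x10b blk=16 s=0: L1-HIT | VC []
  [4] addr=0x176 blk=23 s=3: L1-HIT | VC []
  [5] addr=0xf7 blk=15 s=3: MISS | VC [23]
  [6] addr=0xb9 blk=11 s=3: MISS | VC [23, 15]
  [7] addr=0x10f blk=16 s=0: L1-HIT | VC [23, 15]
  [8] addr=0xbc blk=11 s=3: L1-HIT | VC [23, 15]
  [9] addr=0xb1 blk=11 s=3: L1-HIT | VC [23, 15]
  [10] addr=0x187 blk=24 s=0: MISS | VC [23, 15, 16]
  [11] addr=0xbf blk=11 s=3: L1-HIT | VC [23, 15, 16]
  [12] addr=0x47 blk=4 s=0: MISS | VC [15, 16, 24]
  [13] addr=0x81 blk=8 s=0: MISS | VC [16, 24, 4]
  [14] addr=0x45 blk=4 s=0: VC-HIT | VC [16, 24, 8]
  [15] addr=0x4c blk=4 s=0: L1-HIT | VC [16, 24, 8]
  [16] addr=0x84 blk=8 s=0: VC-HIT | VC [16, 24, 4]
  [17] addr=0x42 blk=4 s=0: VC-HIT | VC [16, 24, 8]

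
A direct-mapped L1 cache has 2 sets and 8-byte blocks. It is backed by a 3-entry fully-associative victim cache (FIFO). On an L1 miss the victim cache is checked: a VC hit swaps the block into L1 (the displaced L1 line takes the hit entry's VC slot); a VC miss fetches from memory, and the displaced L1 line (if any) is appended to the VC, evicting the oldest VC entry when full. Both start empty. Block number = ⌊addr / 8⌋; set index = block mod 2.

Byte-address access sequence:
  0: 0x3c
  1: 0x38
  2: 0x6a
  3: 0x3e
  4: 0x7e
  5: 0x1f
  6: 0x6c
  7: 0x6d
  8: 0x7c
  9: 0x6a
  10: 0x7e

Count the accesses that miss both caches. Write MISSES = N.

MISSES = 4

  [0] addr=0x3c blk=7 s=1: MISS | VC []
  [1] addr=0x38 blk=7 s=1: L1-HIT | VC []
  [2] addr=0x6a blk=13 s=1: MISS | VC [7]
  [3] addr=0x3e blk=7 s=1: VC-HIT | VC [13]
  [4] addr=0x7e blk=15 s=1: MISS | VC [13, 7]
  [5] addr=0x1f blk=3 s=1: MISS | VC [13, 7, 15]
  [6] addr=0x6c blk=13 s=1: VC-HIT | VC [3, 7, 15]
  [7] addr=0x6d blk=13 s=1: L1-HIT | VC [3, 7, 15]
  [8] addr=0x7c blk=15 s=1: VC-HIT | VC [3, 7, 13]
  [9] addr=0x6a blk=13 s=1: VC-HIT | VC [3, 7, 15]
  [10] addr=0x7e blk=15 s=1: VC-HIT | VC [3, 7, 13]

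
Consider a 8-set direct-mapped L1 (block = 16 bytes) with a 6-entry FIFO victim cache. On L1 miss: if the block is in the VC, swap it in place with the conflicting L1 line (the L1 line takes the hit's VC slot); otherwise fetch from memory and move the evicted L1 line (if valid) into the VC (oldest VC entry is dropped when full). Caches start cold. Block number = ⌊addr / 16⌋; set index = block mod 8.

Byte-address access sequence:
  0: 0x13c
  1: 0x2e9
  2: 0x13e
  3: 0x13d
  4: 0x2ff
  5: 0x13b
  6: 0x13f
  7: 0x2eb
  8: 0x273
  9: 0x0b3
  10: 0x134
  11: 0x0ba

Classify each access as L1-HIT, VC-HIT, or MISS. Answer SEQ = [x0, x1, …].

SEQ = [MISS, MISS, L1-HIT, L1-HIT, MISS, L1-HIT, L1-HIT, L1-HIT, MISS, MISS, VC-HIT, VC-HIT]

  [0] addr=0x13c blk=19 s=3: MISS | VC []
  [1] addr=0x2e9 blk=46 s=6: MISS | VC []
  [2] addr=0x13e blk=19 s=3: L1-HIT | VC []
  [3] addr=0x13d blk=19 s=3: L1-HIT | VC []
  [4] addr=0x2ff blk=47 s=7: MISS | VC []
  [5] addr=0x13b blk=19 s=3: L1-HIT | VC []
  [6] addr=0x13f blk=19 s=3: L1-HIT | VC []
  [7] addr=0x2eb blk=46 s=6: L1-HIT | VC []
  [8] addr=0x273 blk=39 s=7: MISS | VC [47]
  [9] addr=0xb3 blk=11 s=3: MISS | VC [47, 19]
  [10] addr=0x134 blk=19 s=3: VC-HIT | VC [47, 11]
  [11] addr=0xba blk=11 s=3: VC-HIT | VC [47, 19]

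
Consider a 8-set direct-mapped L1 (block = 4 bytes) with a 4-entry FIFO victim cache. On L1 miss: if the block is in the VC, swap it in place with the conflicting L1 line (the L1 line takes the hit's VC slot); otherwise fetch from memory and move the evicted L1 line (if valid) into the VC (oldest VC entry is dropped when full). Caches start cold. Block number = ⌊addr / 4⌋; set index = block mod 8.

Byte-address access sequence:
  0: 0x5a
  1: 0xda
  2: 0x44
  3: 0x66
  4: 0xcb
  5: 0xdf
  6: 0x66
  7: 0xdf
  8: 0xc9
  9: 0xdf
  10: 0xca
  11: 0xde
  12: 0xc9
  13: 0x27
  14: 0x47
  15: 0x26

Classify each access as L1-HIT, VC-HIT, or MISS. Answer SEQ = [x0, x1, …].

SEQ = [MISS, MISS, MISS, MISS, MISS, MISS, L1-HIT, L1-HIT, L1-HIT, L1-HIT, L1-HIT, L1-HIT, L1-HIT, MISS, VC-HIT, VC-HIT]

#0 0x5a→b22/s6 MISS; vc=[]
#1 0xda→b54/s6 MISS; vc=[22]
#2 0x44→b17/s1 MISS; vc=[22]
#3 0x66→b25/s1 MISS; vc=[22,17]
#4 0xcb→b50/s2 MISS; vc=[22,17]
#5 0xdf→b55/s7 MISS; vc=[22,17]
#6 0x66→b25/s1 L1-HIT; vc=[22,17]
#7 0xdf→b55/s7 L1-HIT; vc=[22,17]
#8 0xc9→b50/s2 L1-HIT; vc=[22,17]
#9 0xdf→b55/s7 L1-HIT; vc=[22,17]
#10 0xca→b50/s2 L1-HIT; vc=[22,17]
#11 0xde→b55/s7 L1-HIT; vc=[22,17]
#12 0xc9→b50/s2 L1-HIT; vc=[22,17]
#13 0x27→b9/s1 MISS; vc=[22,17,25]
#14 0x47→b17/s1 VC-HIT; vc=[22,9,25]
#15 0x26→b9/s1 VC-HIT; vc=[22,17,25]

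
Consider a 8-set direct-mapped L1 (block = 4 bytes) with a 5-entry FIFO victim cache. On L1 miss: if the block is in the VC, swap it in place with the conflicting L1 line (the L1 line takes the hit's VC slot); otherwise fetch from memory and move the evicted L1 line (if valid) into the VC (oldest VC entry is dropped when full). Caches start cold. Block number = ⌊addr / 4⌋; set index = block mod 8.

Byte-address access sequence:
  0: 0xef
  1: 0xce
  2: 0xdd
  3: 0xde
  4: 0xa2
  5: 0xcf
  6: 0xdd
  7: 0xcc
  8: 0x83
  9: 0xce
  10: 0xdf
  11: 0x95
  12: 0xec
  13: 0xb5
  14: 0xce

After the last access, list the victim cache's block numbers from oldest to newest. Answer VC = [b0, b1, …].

VC = [59, 40, 37]

  [0] addr=0xef blk=59 s=3: MISS | VC []
  [1] addr=0xce blk=51 s=3: MISS | VC [59]
  [2] addr=0xdd blk=55 s=7: MISS | VC [59]
  [3] addr=0xde blk=55 s=7: L1-HIT | VC [59]
  [4] addr=0xa2 blk=40 s=0: MISS | VC [59]
  [5] addr=0xcf blk=51 s=3: L1-HIT | VC [59]
  [6] addr=0xdd blk=55 s=7: L1-HIT | VC [59]
  [7] addr=0xcc blk=51 s=3: L1-HIT | VC [59]
  [8] addr=0x83 blk=32 s=0: MISS | VC [59, 40]
  [9] addr=0xce blk=51 s=3: L1-HIT | VC [59, 40]
  [10] addr=0xdf blk=55 s=7: L1-HIT | VC [59, 40]
  [11] addr=0x95 blk=37 s=5: MISS | VC [59, 40]
  [12] addr=0xec blk=59 s=3: VC-HIT | VC [51, 40]
  [13] addr=0xb5 blk=45 s=5: MISS | VC [51, 40, 37]
  [14] addr=0xce blk=51 s=3: VC-HIT | VC [59, 40, 37]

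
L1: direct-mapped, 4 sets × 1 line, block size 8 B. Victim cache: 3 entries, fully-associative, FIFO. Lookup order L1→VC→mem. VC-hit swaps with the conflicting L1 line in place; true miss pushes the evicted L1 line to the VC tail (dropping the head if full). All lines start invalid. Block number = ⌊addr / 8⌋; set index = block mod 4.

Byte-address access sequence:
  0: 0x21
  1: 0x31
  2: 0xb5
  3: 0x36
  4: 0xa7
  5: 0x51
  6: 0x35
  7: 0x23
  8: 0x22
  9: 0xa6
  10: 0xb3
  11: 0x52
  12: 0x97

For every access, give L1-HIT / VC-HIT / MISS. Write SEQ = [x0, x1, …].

SEQ = [MISS, MISS, MISS, VC-HIT, MISS, MISS, VC-HIT, VC-HIT, L1-HIT, VC-HIT, VC-HIT, VC-HIT, MISS]

#0 0x21→b4/s0 MISS; vc=[]
#1 0x31→b6/s2 MISS; vc=[]
#2 0xb5→b22/s2 MISS; vc=[6]
#3 0x36→b6/s2 VC-HIT; vc=[22]
#4 0xa7→b20/s0 MISS; vc=[22,4]
#5 0x51→b10/s2 MISS; vc=[22,4,6]
#6 0x35→b6/s2 VC-HIT; vc=[22,4,10]
#7 0x23→b4/s0 VC-HIT; vc=[22,20,10]
#8 0x22→b4/s0 L1-HIT; vc=[22,20,10]
#9 0xa6→b20/s0 VC-HIT; vc=[22,4,10]
#10 0xb3→b22/s2 VC-HIT; vc=[6,4,10]
#11 0x52→b10/s2 VC-HIT; vc=[6,4,22]
#12 0x97→b18/s2 MISS; vc=[4,22,10]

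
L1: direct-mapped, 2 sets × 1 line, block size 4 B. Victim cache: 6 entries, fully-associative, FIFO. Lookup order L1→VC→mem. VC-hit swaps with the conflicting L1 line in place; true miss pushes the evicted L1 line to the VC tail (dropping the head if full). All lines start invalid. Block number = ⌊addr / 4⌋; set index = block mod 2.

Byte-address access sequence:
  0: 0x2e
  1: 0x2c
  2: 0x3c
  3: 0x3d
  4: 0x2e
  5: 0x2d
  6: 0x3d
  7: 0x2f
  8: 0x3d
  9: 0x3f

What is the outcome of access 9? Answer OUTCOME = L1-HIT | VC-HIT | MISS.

OUTCOME = L1-HIT

  [0] addr=0x2e blk=11 s=1: MISS | VC []
  [1] addr=0x2c blk=11 s=1: L1-HIT | VC []
  [2] addr=0x3c blk=15 s=1: MISS | VC [11]
  [3] addr=0x3d blk=15 s=1: L1-HIT | VC [11]
  [4] addr=0x2e blk=11 s=1: VC-HIT | VC [15]
  [5] addr=0x2d blk=11 s=1: L1-HIT | VC [15]
  [6] addr=0x3d blk=15 s=1: VC-HIT | VC [11]
  [7] addr=0x2f blk=11 s=1: VC-HIT | VC [15]
  [8] addr=0x3d blk=15 s=1: VC-HIT | VC [11]
  [9] addr=0x3f blk=15 s=1: L1-HIT | VC [11]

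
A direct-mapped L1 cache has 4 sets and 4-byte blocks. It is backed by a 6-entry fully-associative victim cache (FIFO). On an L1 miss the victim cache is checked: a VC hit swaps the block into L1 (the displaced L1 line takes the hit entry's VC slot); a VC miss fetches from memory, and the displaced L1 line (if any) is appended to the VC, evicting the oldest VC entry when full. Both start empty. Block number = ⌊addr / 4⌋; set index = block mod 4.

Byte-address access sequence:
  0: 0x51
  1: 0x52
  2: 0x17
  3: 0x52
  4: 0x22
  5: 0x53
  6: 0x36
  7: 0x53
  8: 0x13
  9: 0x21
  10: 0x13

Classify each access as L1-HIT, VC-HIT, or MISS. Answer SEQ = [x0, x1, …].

0: 0x51 (blk 20, set 0) → MISS  vc=[]
1: 0x52 (blk 20, set 0) → L1-HIT  vc=[]
2: 0x17 (blk 5, set 1) → MISS  vc=[]
3: 0x52 (blk 20, set 0) → L1-HIT  vc=[]
4: 0x22 (blk 8, set 0) → MISS  vc=[20]
5: 0x53 (blk 20, set 0) → VC-HIT  vc=[8]
6: 0x36 (blk 13, set 1) → MISS  vc=[8, 5]
7: 0x53 (blk 20, set 0) → L1-HIT  vc=[8, 5]
8: 0x13 (blk 4, set 0) → MISS  vc=[8, 5, 20]
9: 0x21 (blk 8, set 0) → VC-HIT  vc=[4, 5, 20]
10: 0x13 (blk 4, set 0) → VC-HIT  vc=[8, 5, 20]

SEQ = [MISS, L1-HIT, MISS, L1-HIT, MISS, VC-HIT, MISS, L1-HIT, MISS, VC-HIT, VC-HIT]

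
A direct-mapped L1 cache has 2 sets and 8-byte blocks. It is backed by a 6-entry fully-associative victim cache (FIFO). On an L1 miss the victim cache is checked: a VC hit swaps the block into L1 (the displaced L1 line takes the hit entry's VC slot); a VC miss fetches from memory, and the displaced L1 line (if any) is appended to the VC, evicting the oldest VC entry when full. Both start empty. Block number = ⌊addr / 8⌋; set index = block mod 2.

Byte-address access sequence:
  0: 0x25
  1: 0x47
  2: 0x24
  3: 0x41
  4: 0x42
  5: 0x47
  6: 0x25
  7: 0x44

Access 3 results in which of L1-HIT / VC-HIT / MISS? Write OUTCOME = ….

OUTCOME = VC-HIT

#0 0x25→b4/s0 MISS; vc=[]
#1 0x47→b8/s0 MISS; vc=[4]
#2 0x24→b4/s0 VC-HIT; vc=[8]
#3 0x41→b8/s0 VC-HIT; vc=[4]
#4 0x42→b8/s0 L1-HIT; vc=[4]
#5 0x47→b8/s0 L1-HIT; vc=[4]
#6 0x25→b4/s0 VC-HIT; vc=[8]
#7 0x44→b8/s0 VC-HIT; vc=[4]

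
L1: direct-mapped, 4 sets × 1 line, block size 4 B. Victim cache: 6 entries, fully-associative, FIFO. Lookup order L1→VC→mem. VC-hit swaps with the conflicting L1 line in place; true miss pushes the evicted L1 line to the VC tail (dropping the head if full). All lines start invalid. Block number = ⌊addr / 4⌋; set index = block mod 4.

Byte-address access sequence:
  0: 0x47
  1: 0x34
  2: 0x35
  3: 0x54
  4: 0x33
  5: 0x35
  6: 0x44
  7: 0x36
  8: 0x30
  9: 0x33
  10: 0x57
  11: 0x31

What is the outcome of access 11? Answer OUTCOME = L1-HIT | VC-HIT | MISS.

OUTCOME = L1-HIT

  [0] addr=0x47 blk=17 s=1: MISS | VC []
  [1] addr=0x34 blk=13 s=1: MISS | VC [17]
  [2] addr=0x35 blk=13 s=1: L1-HIT | VC [17]
  [3] addr=0x54 blk=21 s=1: MISS | VC [17, 13]
  [4] addr=0x33 blk=12 s=0: MISS | VC [17, 13]
  [5] addr=0x35 blk=13 s=1: VC-HIT | VC [17, 21]
  [6] addr=0x44 blk=17 s=1: VC-HIT | VC [13, 21]
  [7] addr=0x36 blk=13 s=1: VC-HIT | VC [17, 21]
  [8] addr=0x30 blk=12 s=0: L1-HIT | VC [17, 21]
  [9] addr=0x33 blk=12 s=0: L1-HIT | VC [17, 21]
  [10] addr=0x57 blk=21 s=1: VC-HIT | VC [17, 13]
  [11] addr=0x31 blk=12 s=0: L1-HIT | VC [17, 13]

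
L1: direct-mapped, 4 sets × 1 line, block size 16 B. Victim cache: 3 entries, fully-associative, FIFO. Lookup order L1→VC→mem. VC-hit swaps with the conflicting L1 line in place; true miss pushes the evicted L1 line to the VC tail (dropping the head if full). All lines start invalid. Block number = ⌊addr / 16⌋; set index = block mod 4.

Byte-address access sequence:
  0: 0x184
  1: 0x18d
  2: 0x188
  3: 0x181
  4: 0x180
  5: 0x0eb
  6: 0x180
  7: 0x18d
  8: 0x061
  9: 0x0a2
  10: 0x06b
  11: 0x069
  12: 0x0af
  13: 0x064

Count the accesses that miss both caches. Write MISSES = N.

  [0] addr=0x184 blk=24 s=0: MISS | VC []
  [1] addr=0x18d blk=24 s=0: L1-HIT | VC []
  [2] addr=0x188 blk=24 s=0: L1-HIT | VC []
  [3] addr=0x181 blk=24 s=0: L1-HIT | VC []
  [4] addr=0x180 blk=24 s=0: L1-HIT | VC []
  [5] addr=0xeb blk=14 s=2: MISS | VC []
  [6] addr=0x180 blk=24 s=0: L1-HIT | VC []
  [7] addr=0x18d blk=24 s=0: L1-HIT | VC []
  [8] addr=0x61 blk=6 s=2: MISS | VC [14]
  [9] addr=0xa2 blk=10 s=2: MISS | VC [14, 6]
  [10] addr=0x6b blk=6 s=2: VC-HIT | VC [14, 10]
  [11] addr=0x69 blk=6 s=2: L1-HIT | VC [14, 10]
  [12] addr=0xaf blk=10 s=2: VC-HIT | VC [14, 6]
  [13] addr=0x64 blk=6 s=2: VC-HIT | VC [14, 10]

MISSES = 4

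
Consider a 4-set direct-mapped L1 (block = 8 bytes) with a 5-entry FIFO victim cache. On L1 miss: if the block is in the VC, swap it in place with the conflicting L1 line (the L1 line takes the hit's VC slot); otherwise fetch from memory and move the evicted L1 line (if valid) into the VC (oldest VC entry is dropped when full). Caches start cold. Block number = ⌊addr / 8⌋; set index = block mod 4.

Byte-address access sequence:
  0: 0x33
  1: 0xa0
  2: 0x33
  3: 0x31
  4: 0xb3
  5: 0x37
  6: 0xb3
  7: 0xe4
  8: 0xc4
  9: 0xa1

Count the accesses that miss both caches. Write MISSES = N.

MISSES = 5

  [0] addr=0x33 blk=6 s=2: MISS | VC []
  [1] addr=0xa0 blk=20 s=0: MISS | VC []
  [2] addr=0x33 blk=6 s=2: L1-HIT | VC []
  [3] addr=0x31 blk=6 s=2: L1-HIT | VC []
  [4] addr=0xb3 blk=22 s=2: MISS | VC [6]
  [5] addr=0x37 blk=6 s=2: VC-HIT | VC [22]
  [6] addr=0xb3 blk=22 s=2: VC-HIT | VC [6]
  [7] addr=0xe4 blk=28 s=0: MISS | VC [6, 20]
  [8] addr=0xc4 blk=24 s=0: MISS | VC [6, 20, 28]
  [9] addr=0xa1 blk=20 s=0: VC-HIT | VC [6, 24, 28]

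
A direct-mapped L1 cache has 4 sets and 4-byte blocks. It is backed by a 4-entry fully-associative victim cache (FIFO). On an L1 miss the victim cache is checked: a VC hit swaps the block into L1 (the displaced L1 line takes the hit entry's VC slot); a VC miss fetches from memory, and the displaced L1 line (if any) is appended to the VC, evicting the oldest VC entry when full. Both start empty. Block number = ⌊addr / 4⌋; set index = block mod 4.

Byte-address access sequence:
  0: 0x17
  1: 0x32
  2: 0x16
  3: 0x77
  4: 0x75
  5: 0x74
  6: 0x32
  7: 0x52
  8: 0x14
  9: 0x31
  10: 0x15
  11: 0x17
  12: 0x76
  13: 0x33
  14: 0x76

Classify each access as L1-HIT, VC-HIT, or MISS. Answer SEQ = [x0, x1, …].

SEQ = [MISS, MISS, L1-HIT, MISS, L1-HIT, L1-HIT, L1-HIT, MISS, VC-HIT, VC-HIT, L1-HIT, L1-HIT, VC-HIT, L1-HIT, L1-HIT]

0: 0x17 (blk 5, set 1) → MISS  vc=[]
1: 0x32 (blk 12, set 0) → MISS  vc=[]
2: 0x16 (blk 5, set 1) → L1-HIT  vc=[]
3: 0x77 (blk 29, set 1) → MISS  vc=[5]
4: 0x75 (blk 29, set 1) → L1-HIT  vc=[5]
5: 0x74 (blk 29, set 1) → L1-HIT  vc=[5]
6: 0x32 (blk 12, set 0) → L1-HIT  vc=[5]
7: 0x52 (blk 20, set 0) → MISS  vc=[5, 12]
8: 0x14 (blk 5, set 1) → VC-HIT  vc=[29, 12]
9: 0x31 (blk 12, set 0) → VC-HIT  vc=[29, 20]
10: 0x15 (blk 5, set 1) → L1-HIT  vc=[29, 20]
11: 0x17 (blk 5, set 1) → L1-HIT  vc=[29, 20]
12: 0x76 (blk 29, set 1) → VC-HIT  vc=[5, 20]
13: 0x33 (blk 12, set 0) → L1-HIT  vc=[5, 20]
14: 0x76 (blk 29, set 1) → L1-HIT  vc=[5, 20]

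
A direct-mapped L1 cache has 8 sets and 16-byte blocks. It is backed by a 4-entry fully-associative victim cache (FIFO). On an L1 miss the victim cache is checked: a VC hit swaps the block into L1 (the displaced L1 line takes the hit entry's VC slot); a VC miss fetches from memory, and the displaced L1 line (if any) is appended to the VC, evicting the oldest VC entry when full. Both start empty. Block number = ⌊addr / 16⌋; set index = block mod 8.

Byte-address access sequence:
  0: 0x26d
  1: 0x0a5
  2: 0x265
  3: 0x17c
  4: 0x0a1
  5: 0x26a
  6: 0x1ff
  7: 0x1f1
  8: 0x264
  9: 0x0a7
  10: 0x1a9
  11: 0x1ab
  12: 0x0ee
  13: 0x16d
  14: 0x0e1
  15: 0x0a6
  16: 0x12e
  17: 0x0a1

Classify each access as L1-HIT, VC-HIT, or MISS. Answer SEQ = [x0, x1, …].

SEQ = [MISS, MISS, L1-HIT, MISS, L1-HIT, L1-HIT, MISS, L1-HIT, L1-HIT, L1-HIT, MISS, L1-HIT, MISS, MISS, VC-HIT, VC-HIT, MISS, VC-HIT]

0: 0x26d (blk 38, set 6) → MISS  vc=[]
1: 0xa5 (blk 10, set 2) → MISS  vc=[]
2: 0x265 (blk 38, set 6) → L1-HIT  vc=[]
3: 0x17c (blk 23, set 7) → MISS  vc=[]
4: 0xa1 (blk 10, set 2) → L1-HIT  vc=[]
5: 0x26a (blk 38, set 6) → L1-HIT  vc=[]
6: 0x1ff (blk 31, set 7) → MISS  vc=[23]
7: 0x1f1 (blk 31, set 7) → L1-HIT  vc=[23]
8: 0x264 (blk 38, set 6) → L1-HIT  vc=[23]
9: 0xa7 (blk 10, set 2) → L1-HIT  vc=[23]
10: 0x1a9 (blk 26, set 2) → MISS  vc=[23, 10]
11: 0x1ab (blk 26, set 2) → L1-HIT  vc=[23, 10]
12: 0xee (blk 14, set 6) → MISS  vc=[23, 10, 38]
13: 0x16d (blk 22, set 6) → MISS  vc=[23, 10, 38, 14]
14: 0xe1 (blk 14, set 6) → VC-HIT  vc=[23, 10, 38, 22]
15: 0xa6 (blk 10, set 2) → VC-HIT  vc=[23, 26, 38, 22]
16: 0x12e (blk 18, set 2) → MISS  vc=[26, 38, 22, 10]
17: 0xa1 (blk 10, set 2) → VC-HIT  vc=[26, 38, 22, 18]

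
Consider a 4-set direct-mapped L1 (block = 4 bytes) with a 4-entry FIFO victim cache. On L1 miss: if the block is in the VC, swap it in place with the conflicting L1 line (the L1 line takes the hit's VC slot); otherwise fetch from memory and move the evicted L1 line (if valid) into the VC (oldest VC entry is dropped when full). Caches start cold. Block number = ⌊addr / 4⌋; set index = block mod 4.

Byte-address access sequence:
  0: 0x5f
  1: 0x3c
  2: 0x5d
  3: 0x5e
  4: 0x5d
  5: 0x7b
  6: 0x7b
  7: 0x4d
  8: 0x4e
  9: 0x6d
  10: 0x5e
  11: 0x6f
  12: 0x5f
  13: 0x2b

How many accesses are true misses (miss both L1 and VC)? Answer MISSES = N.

MISSES = 6

  [0] addr=0x5f blk=23 s=3: MISS | VC []
  [1] addr=0x3c blk=15 s=3: MISS | VC [23]
  [2] addr=0x5d blk=23 s=3: VC-HIT | VC [15]
  [3] addr=0x5e blk=23 s=3: L1-HIT | VC [15]
  [4] addr=0x5d blk=23 s=3: L1-HIT | VC [15]
  [5] addr=0x7b blk=30 s=2: MISS | VC [15]
  [6] addr=0x7b blk=30 s=2: L1-HIT | VC [15]
  [7] addr=0x4d blk=19 s=3: MISS | VC [15, 23]
  [8] addr=0x4e blk=19 s=3: L1-HIT | VC [15, 23]
  [9] addr=0x6d blk=27 s=3: MISS | VC [15, 23, 19]
  [10] addr=0x5e blk=23 s=3: VC-HIT | VC [15, 27, 19]
  [11] addr=0x6f blk=27 s=3: VC-HIT | VC [15, 23, 19]
  [12] addr=0x5f blk=23 s=3: VC-HIT | VC [15, 27, 19]
  [13] addr=0x2b blk=10 s=2: MISS | VC [15, 27, 19, 30]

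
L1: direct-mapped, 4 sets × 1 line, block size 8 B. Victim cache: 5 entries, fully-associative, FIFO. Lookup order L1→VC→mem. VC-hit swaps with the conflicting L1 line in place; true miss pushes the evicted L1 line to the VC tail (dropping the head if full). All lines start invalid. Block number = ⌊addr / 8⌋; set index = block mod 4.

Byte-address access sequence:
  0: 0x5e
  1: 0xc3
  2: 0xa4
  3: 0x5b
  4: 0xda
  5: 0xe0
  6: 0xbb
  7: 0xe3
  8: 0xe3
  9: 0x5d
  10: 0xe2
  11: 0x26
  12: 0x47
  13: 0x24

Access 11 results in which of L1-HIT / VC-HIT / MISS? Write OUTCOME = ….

OUTCOME = MISS

#0 0x5e→b11/s3 MISS; vc=[]
#1 0xc3→b24/s0 MISS; vc=[]
#2 0xa4→b20/s0 MISS; vc=[24]
#3 0x5b→b11/s3 L1-HIT; vc=[24]
#4 0xda→b27/s3 MISS; vc=[24,11]
#5 0xe0→b28/s0 MISS; vc=[24,11,20]
#6 0xbb→b23/s3 MISS; vc=[24,11,20,27]
#7 0xe3→b28/s0 L1-HIT; vc=[24,11,20,27]
#8 0xe3→b28/s0 L1-HIT; vc=[24,11,20,27]
#9 0x5d→b11/s3 VC-HIT; vc=[24,23,20,27]
#10 0xe2→b28/s0 L1-HIT; vc=[24,23,20,27]
#11 0x26→b4/s0 MISS; vc=[24,23,20,27,28]
#12 0x47→b8/s0 MISS; vc=[23,20,27,28,4]
#13 0x24→b4/s0 VC-HIT; vc=[23,20,27,28,8]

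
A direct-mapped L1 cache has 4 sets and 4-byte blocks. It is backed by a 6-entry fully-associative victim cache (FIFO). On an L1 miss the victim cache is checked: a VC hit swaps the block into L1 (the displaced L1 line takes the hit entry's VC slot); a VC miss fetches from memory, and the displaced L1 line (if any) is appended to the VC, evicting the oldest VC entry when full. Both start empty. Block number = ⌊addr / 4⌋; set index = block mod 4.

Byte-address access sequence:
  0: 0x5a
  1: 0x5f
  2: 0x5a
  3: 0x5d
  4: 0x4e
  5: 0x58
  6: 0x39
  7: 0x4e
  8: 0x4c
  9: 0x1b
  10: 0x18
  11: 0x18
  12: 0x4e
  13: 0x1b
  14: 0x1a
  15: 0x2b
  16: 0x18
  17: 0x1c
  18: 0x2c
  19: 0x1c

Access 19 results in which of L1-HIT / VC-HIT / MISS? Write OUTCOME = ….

OUTCOME = VC-HIT

  [0] addr=0x5a blk=22 s=2: MISS | VC []
  [1] addr=0x5f blk=23 s=3: MISS | VC []
  [2] addr=0x5a blk=22 s=2: L1-HIT | VC []
  [3] addr=0x5d blk=23 s=3: L1-HIT | VC []
  [4] addr=0x4e blk=19 s=3: MISS | VC [23]
  [5] addr=0x58 blk=22 s=2: L1-HIT | VC [23]
  [6] addr=0x39 blk=14 s=2: MISS | VC [23, 22]
  [7] addr=0x4e blk=19 s=3: L1-HIT | VC [23, 22]
  [8] addr=0x4c blk=19 s=3: L1-HIT | VC [23, 22]
  [9] addr=0x1b blk=6 s=2: MISS | VC [23, 22, 14]
  [10] addr=0x18 blk=6 s=2: L1-HIT | VC [23, 22, 14]
  [11] addr=0x18 blk=6 s=2: L1-HIT | VC [23, 22, 14]
  [12] addr=0x4e blk=19 s=3: L1-HIT | VC [23, 22, 14]
  [13] addr=0x1b blk=6 s=2: L1-HIT | VC [23, 22, 14]
  [14] addr=0x1a blk=6 s=2: L1-HIT | VC [23, 22, 14]
  [15] addr=0x2b blk=10 s=2: MISS | VC [23, 22, 14, 6]
  [16] addr=0x18 blk=6 s=2: VC-HIT | VC [23, 22, 14, 10]
  [17] addr=0x1c blk=7 s=3: MISS | VC [23, 22, 14, 10, 19]
  [18] addr=0x2c blk=11 s=3: MISS | VC [23, 22, 14, 10, 19, 7]
  [19] addr=0x1c blk=7 s=3: VC-HIT | VC [23, 22, 14, 10, 19, 11]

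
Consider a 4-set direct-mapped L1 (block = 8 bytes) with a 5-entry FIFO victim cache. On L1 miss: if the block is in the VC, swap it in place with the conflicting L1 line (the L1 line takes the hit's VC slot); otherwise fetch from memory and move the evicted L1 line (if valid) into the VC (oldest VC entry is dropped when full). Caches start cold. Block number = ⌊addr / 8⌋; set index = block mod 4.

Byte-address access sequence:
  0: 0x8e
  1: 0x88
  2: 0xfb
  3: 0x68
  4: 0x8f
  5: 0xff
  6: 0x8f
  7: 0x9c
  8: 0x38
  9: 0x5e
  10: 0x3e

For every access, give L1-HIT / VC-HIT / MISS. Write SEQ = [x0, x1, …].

#0 0x8e→b17/s1 MISS; vc=[]
#1 0x88→b17/s1 L1-HIT; vc=[]
#2 0xfb→b31/s3 MISS; vc=[]
#3 0x68→b13/s1 MISS; vc=[17]
#4 0x8f→b17/s1 VC-HIT; vc=[13]
#5 0xff→b31/s3 L1-HIT; vc=[13]
#6 0x8f→b17/s1 L1-HIT; vc=[13]
#7 0x9c→b19/s3 MISS; vc=[13,31]
#8 0x38→b7/s3 MISS; vc=[13,31,19]
#9 0x5e→b11/s3 MISS; vc=[13,31,19,7]
#10 0x3e→b7/s3 VC-HIT; vc=[13,31,19,11]

SEQ = [MISS, L1-HIT, MISS, MISS, VC-HIT, L1-HIT, L1-HIT, MISS, MISS, MISS, VC-HIT]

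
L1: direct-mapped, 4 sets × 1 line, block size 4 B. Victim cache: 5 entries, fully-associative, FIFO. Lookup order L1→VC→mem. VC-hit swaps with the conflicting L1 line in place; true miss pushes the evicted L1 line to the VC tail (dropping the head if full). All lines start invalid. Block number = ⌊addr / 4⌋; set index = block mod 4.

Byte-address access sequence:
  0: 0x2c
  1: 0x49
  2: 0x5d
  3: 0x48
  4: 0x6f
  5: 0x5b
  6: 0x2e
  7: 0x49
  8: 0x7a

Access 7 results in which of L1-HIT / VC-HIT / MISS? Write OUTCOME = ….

  [0] addr=0x2c blk=11 s=3: MISS | VC []
  [1] addr=0x49 blk=18 s=2: MISS | VC []
  [2] addr=0x5d blk=23 s=3: MISS | VC [11]
  [3] addr=0x48 blk=18 s=2: L1-HIT | VC [11]
  [4] addr=0x6f blk=27 s=3: MISS | VC [11, 23]
  [5] addr=0x5b blk=22 s=2: MISS | VC [11, 23, 18]
  [6] addr=0x2e blk=11 s=3: VC-HIT | VC [27, 23, 18]
  [7] addr=0x49 blk=18 s=2: VC-HIT | VC [27, 23, 22]
  [8] addr=0x7a blk=30 s=2: MISS | VC [27, 23, 22, 18]

OUTCOME = VC-HIT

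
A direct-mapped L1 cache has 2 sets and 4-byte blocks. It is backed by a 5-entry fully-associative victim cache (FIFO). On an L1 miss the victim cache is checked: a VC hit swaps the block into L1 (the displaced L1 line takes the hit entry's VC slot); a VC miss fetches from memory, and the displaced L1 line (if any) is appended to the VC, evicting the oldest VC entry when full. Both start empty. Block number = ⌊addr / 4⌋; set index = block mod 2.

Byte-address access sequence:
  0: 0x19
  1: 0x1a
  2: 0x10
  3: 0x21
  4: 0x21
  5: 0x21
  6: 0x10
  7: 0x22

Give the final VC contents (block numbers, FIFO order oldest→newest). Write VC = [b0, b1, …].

  [0] addr=0x19 blk=6 s=0: MISS | VC []
  [1] addr=0x1a blk=6 s=0: L1-HIT | VC []
  [2] addr=0x10 blk=4 s=0: MISS | VC [6]
  [3] addr=0x21 blk=8 s=0: MISS | VC [6, 4]
  [4] addr=0x21 blk=8 s=0: L1-HIT | VC [6, 4]
  [5] addr=0x21 blk=8 s=0: L1-HIT | VC [6, 4]
  [6] addr=0x10 blk=4 s=0: VC-HIT | VC [6, 8]
  [7] addr=0x22 blk=8 s=0: VC-HIT | VC [6, 4]

VC = [6, 4]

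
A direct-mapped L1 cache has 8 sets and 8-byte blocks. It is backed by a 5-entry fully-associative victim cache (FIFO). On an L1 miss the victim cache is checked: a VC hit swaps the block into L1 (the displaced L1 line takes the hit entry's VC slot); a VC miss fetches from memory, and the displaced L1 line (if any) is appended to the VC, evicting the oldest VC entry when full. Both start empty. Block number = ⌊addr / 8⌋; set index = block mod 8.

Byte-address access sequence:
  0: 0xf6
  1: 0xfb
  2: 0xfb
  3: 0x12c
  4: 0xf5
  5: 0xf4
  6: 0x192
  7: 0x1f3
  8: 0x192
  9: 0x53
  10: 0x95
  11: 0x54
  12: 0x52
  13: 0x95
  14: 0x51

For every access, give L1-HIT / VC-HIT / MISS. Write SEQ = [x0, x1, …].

  [0] addr=0xf6 blk=30 s=6: MISS | VC []
  [1] addr=0xfb blk=31 s=7: MISS | VC []
  [2] addr=0xfb blk=31 s=7: L1-HIT | VC []
  [3] addr=0x12c blk=37 s=5: MISS | VC []
  [4] addr=0xf5 blk=30 s=6: L1-HIT | VC []
  [5] addr=0xf4 blk=30 s=6: L1-HIT | VC []
  [6] addr=0x192 blk=50 s=2: MISS | VC []
  [7] addr=0x1f3 blk=62 s=6: MISS | VC [30]
  [8] addr=0x192 blk=50 s=2: L1-HIT | VC [30]
  [9] addr=0x53 blk=10 s=2: MISS | VC [30, 50]
  [10] addr=0x95 blk=18 s=2: MISS | VC [30, 50, 10]
  [11] addr=0x54 blk=10 s=2: VC-HIT | VC [30, 50, 18]
  [12] addr=0x52 blk=10 s=2: L1-HIT | VC [30, 50, 18]
  [13] addr=0x95 blk=18 s=2: VC-HIT | VC [30, 50, 10]
  [14] addr=0x51 blk=10 s=2: VC-HIT | VC [30, 50, 18]

SEQ = [MISS, MISS, L1-HIT, MISS, L1-HIT, L1-HIT, MISS, MISS, L1-HIT, MISS, MISS, VC-HIT, L1-HIT, VC-HIT, VC-HIT]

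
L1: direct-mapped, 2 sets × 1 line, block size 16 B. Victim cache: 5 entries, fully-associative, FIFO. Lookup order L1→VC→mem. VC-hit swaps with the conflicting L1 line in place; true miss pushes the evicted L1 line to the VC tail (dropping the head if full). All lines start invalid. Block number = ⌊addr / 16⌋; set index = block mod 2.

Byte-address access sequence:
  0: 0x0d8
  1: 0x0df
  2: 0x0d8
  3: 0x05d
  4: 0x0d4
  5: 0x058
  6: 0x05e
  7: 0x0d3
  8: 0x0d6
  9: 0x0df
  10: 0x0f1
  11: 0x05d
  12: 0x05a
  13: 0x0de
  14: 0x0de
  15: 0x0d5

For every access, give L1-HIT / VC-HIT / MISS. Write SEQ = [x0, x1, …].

SEQ = [MISS, L1-HIT, L1-HIT, MISS, VC-HIT, VC-HIT, L1-HIT, VC-HIT, L1-HIT, L1-HIT, MISS, VC-HIT, L1-HIT, VC-HIT, L1-HIT, L1-HIT]

#0 0xd8→b13/s1 MISS; vc=[]
#1 0xdf→b13/s1 L1-HIT; vc=[]
#2 0xd8→b13/s1 L1-HIT; vc=[]
#3 0x5d→b5/s1 MISS; vc=[13]
#4 0xd4→b13/s1 VC-HIT; vc=[5]
#5 0x58→b5/s1 VC-HIT; vc=[13]
#6 0x5e→b5/s1 L1-HIT; vc=[13]
#7 0xd3→b13/s1 VC-HIT; vc=[5]
#8 0xd6→b13/s1 L1-HIT; vc=[5]
#9 0xdf→b13/s1 L1-HIT; vc=[5]
#10 0xf1→b15/s1 MISS; vc=[5,13]
#11 0x5d→b5/s1 VC-HIT; vc=[15,13]
#12 0x5a→b5/s1 L1-HIT; vc=[15,13]
#13 0xde→b13/s1 VC-HIT; vc=[15,5]
#14 0xde→b13/s1 L1-HIT; vc=[15,5]
#15 0xd5→b13/s1 L1-HIT; vc=[15,5]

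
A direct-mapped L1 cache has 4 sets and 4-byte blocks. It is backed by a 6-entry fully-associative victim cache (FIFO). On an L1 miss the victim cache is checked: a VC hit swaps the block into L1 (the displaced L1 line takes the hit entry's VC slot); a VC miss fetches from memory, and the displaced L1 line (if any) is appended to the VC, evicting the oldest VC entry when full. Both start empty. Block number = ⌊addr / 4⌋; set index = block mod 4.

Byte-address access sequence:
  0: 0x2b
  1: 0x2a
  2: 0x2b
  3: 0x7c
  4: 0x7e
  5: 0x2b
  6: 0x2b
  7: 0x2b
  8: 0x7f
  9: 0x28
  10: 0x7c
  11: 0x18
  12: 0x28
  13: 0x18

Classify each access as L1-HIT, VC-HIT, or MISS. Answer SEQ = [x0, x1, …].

0: 0x2b (blk 10, set 2) → MISS  vc=[]
1: 0x2a (blk 10, set 2) → L1-HIT  vc=[]
2: 0x2b (blk 10, set 2) → L1-HIT  vc=[]
3: 0x7c (blk 31, set 3) → MISS  vc=[]
4: 0x7e (blk 31, set 3) → L1-HIT  vc=[]
5: 0x2b (blk 10, set 2) → L1-HIT  vc=[]
6: 0x2b (blk 10, set 2) → L1-HIT  vc=[]
7: 0x2b (blk 10, set 2) → L1-HIT  vc=[]
8: 0x7f (blk 31, set 3) → L1-HIT  vc=[]
9: 0x28 (blk 10, set 2) → L1-HIT  vc=[]
10: 0x7c (blk 31, set 3) → L1-HIT  vc=[]
11: 0x18 (blk 6, set 2) → MISS  vc=[10]
12: 0x28 (blk 10, set 2) → VC-HIT  vc=[6]
13: 0x18 (blk 6, set 2) → VC-HIT  vc=[10]

SEQ = [MISS, L1-HIT, L1-HIT, MISS, L1-HIT, L1-HIT, L1-HIT, L1-HIT, L1-HIT, L1-HIT, L1-HIT, MISS, VC-HIT, VC-HIT]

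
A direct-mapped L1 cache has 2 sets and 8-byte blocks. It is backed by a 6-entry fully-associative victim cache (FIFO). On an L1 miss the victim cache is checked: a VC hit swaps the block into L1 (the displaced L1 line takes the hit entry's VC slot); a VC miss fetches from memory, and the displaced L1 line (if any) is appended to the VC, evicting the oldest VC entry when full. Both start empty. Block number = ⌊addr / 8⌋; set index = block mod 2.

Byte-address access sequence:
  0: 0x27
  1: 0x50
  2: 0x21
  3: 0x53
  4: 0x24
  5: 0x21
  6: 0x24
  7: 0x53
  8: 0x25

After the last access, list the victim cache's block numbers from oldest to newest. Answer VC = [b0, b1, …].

VC = [10]

#0 0x27→b4/s0 MISS; vc=[]
#1 0x50→b10/s0 MISS; vc=[4]
#2 0x21→b4/s0 VC-HIT; vc=[10]
#3 0x53→b10/s0 VC-HIT; vc=[4]
#4 0x24→b4/s0 VC-HIT; vc=[10]
#5 0x21→b4/s0 L1-HIT; vc=[10]
#6 0x24→b4/s0 L1-HIT; vc=[10]
#7 0x53→b10/s0 VC-HIT; vc=[4]
#8 0x25→b4/s0 VC-HIT; vc=[10]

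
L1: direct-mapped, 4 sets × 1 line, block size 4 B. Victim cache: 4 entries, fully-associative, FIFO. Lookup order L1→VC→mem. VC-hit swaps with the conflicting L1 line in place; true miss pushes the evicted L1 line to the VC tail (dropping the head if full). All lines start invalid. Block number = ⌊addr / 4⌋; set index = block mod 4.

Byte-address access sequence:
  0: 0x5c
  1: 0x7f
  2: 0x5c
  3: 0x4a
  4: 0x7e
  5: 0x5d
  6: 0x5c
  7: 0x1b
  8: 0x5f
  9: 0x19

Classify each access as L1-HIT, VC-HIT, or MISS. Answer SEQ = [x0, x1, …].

0: 0x5c (blk 23, set 3) → MISS  vc=[]
1: 0x7f (blk 31, set 3) → MISS  vc=[23]
2: 0x5c (blk 23, set 3) → VC-HIT  vc=[31]
3: 0x4a (blk 18, set 2) → MISS  vc=[31]
4: 0x7e (blk 31, set 3) → VC-HIT  vc=[23]
5: 0x5d (blk 23, set 3) → VC-HIT  vc=[31]
6: 0x5c (blk 23, set 3) → L1-HIT  vc=[31]
7: 0x1b (blk 6, set 2) → MISS  vc=[31, 18]
8: 0x5f (blk 23, set 3) → L1-HIT  vc=[31, 18]
9: 0x19 (blk 6, set 2) → L1-HIT  vc=[31, 18]

SEQ = [MISS, MISS, VC-HIT, MISS, VC-HIT, VC-HIT, L1-HIT, MISS, L1-HIT, L1-HIT]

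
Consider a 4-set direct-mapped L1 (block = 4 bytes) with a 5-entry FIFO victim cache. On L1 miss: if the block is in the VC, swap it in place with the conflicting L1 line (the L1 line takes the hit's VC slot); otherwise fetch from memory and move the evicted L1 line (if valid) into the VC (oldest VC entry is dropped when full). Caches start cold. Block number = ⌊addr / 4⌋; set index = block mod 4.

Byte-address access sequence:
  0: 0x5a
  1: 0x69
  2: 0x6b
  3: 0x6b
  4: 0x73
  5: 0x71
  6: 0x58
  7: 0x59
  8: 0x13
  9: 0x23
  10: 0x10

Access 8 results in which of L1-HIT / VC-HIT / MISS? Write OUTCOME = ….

#0 0x5a→b22/s2 MISS; vc=[]
#1 0x69→b26/s2 MISS; vc=[22]
#2 0x6b→b26/s2 L1-HIT; vc=[22]
#3 0x6b→b26/s2 L1-HIT; vc=[22]
#4 0x73→b28/s0 MISS; vc=[22]
#5 0x71→b28/s0 L1-HIT; vc=[22]
#6 0x58→b22/s2 VC-HIT; vc=[26]
#7 0x59→b22/s2 L1-HIT; vc=[26]
#8 0x13→b4/s0 MISS; vc=[26,28]
#9 0x23→b8/s0 MISS; vc=[26,28,4]
#10 0x10→b4/s0 VC-HIT; vc=[26,28,8]

OUTCOME = MISS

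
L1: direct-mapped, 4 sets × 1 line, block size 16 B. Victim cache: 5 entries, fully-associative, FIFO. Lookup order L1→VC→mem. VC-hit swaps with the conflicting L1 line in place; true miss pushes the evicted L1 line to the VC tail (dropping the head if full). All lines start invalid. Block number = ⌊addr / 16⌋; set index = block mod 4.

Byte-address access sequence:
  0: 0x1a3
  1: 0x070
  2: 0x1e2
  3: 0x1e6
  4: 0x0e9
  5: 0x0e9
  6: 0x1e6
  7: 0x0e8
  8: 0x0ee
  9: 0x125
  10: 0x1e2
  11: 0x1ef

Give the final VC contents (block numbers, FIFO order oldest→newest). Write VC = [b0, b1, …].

#0 0x1a3→b26/s2 MISS; vc=[]
#1 0x70→b7/s3 MISS; vc=[]
#2 0x1e2→b30/s2 MISS; vc=[26]
#3 0x1e6→b30/s2 L1-HIT; vc=[26]
#4 0xe9→b14/s2 MISS; vc=[26,30]
#5 0xe9→b14/s2 L1-HIT; vc=[26,30]
#6 0x1e6→b30/s2 VC-HIT; vc=[26,14]
#7 0xe8→b14/s2 VC-HIT; vc=[26,30]
#8 0xee→b14/s2 L1-HIT; vc=[26,30]
#9 0x125→b18/s2 MISS; vc=[26,30,14]
#10 0x1e2→b30/s2 VC-HIT; vc=[26,18,14]
#11 0x1ef→b30/s2 L1-HIT; vc=[26,18,14]

VC = [26, 18, 14]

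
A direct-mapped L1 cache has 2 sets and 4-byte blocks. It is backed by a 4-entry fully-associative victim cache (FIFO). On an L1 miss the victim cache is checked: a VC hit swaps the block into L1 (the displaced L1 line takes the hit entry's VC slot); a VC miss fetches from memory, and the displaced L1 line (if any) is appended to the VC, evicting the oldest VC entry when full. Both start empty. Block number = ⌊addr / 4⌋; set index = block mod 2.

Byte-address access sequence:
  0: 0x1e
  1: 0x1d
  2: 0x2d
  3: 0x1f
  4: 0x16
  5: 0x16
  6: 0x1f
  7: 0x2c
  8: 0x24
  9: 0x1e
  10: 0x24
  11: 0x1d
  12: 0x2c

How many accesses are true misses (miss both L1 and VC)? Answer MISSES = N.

  [0] addr=0x1e blk=7 s=1: MISS | VC []
  [1] addr=0x1d blk=7 s=1: L1-HIT | VC []
  [2] addr=0x2d blk=11 s=1: MISS | VC [7]
  [3] addr=0x1f blk=7 s=1: VC-HIT | VC [11]
  [4] addr=0x16 blk=5 s=1: MISS | VC [11, 7]
  [5] addr=0x16 blk=5 s=1: L1-HIT | VC [11, 7]
  [6] addr=0x1f blk=7 s=1: VC-HIT | VC [11, 5]
  [7] addr=0x2c blk=11 s=1: VC-HIT | VC [7, 5]
  [8] addr=0x24 blk=9 s=1: MISS | VC [7, 5, 11]
  [9] addr=0x1e blk=7 s=1: VC-HIT | VC [9, 5, 11]
  [10] addr=0x24 blk=9 s=1: VC-HIT | VC [7, 5, 11]
  [11] addr=0x1d blk=7 s=1: VC-HIT | VC [9, 5, 11]
  [12] addr=0x2c blk=11 s=1: VC-HIT | VC [9, 5, 7]

MISSES = 4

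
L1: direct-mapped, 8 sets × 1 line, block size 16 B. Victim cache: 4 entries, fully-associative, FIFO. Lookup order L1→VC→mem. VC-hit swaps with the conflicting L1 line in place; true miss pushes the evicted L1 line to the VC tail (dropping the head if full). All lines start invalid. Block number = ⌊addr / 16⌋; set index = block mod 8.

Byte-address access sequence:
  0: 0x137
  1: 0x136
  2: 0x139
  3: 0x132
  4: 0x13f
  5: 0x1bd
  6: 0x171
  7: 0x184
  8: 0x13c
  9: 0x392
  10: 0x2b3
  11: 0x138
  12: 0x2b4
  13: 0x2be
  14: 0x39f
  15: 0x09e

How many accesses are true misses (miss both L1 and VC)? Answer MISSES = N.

MISSES = 7

  [0] addr=0x137 blk=19 s=3: MISS | VC []
  [1] addr=0x136 blk=19 s=3: L1-HIT | VC []
  [2] addr=0x139 blk=19 s=3: L1-HIT | VC []
  [3] addr=0x132 blk=19 s=3: L1-HIT | VC []
  [4] addr=0x13f blk=19 s=3: L1-HIT | VC []
  [5] addr=0x1bd blk=27 s=3: MISS | VC [19]
  [6] addr=0x171 blk=23 s=7: MISS | VC [19]
  [7] addr=0x184 blk=24 s=0: MISS | VC [19]
  [8] addr=0x13c blk=19 s=3: VC-HIT | VC [27]
  [9] addr=0x392 blk=57 s=1: MISS | VC [27]
  [10] addr=0x2b3 blk=43 s=3: MISS | VC [27, 19]
  [11] addr=0x138 blk=19 s=3: VC-HIT | VC [27, 43]
  [12] addr=0x2b4 blk=43 s=3: VC-HIT | VC [27, 19]
  [13] addr=0x2be blk=43 s=3: L1-HIT | VC [27, 19]
  [14] addr=0x39f blk=57 s=1: L1-HIT | VC [27, 19]
  [15] addr=0x9e blk=9 s=1: MISS | VC [27, 19, 57]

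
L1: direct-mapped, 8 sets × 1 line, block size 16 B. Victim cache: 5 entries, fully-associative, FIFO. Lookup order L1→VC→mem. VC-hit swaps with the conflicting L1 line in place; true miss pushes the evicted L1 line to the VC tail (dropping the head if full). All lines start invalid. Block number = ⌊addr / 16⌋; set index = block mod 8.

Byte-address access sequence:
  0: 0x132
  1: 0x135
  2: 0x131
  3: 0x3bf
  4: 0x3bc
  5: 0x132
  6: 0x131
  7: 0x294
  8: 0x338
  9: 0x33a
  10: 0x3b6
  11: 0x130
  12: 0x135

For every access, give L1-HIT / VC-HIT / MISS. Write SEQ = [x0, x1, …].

#0 0x132→b19/s3 MISS; vc=[]
#1 0x135→b19/s3 L1-HIT; vc=[]
#2 0x131→b19/s3 L1-HIT; vc=[]
#3 0x3bf→b59/s3 MISS; vc=[19]
#4 0x3bc→b59/s3 L1-HIT; vc=[19]
#5 0x132→b19/s3 VC-HIT; vc=[59]
#6 0x131→b19/s3 L1-HIT; vc=[59]
#7 0x294→b41/s1 MISS; vc=[59]
#8 0x338→b51/s3 MISS; vc=[59,19]
#9 0x33a→b51/s3 L1-HIT; vc=[59,19]
#10 0x3b6→b59/s3 VC-HIT; vc=[51,19]
#11 0x130→b19/s3 VC-HIT; vc=[51,59]
#12 0x135→b19/s3 L1-HIT; vc=[51,59]

SEQ = [MISS, L1-HIT, L1-HIT, MISS, L1-HIT, VC-HIT, L1-HIT, MISS, MISS, L1-HIT, VC-HIT, VC-HIT, L1-HIT]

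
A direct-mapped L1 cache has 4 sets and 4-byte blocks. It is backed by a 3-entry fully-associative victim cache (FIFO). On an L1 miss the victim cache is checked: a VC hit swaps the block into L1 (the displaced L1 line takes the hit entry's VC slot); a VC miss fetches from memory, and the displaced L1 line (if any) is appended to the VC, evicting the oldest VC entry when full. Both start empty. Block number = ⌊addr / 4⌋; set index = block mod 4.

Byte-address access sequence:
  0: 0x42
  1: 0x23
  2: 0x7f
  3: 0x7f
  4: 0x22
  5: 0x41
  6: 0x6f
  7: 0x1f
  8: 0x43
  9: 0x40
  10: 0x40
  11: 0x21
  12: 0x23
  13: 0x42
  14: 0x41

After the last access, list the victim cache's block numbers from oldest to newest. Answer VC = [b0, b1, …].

#0 0x42→b16/s0 MISS; vc=[]
#1 0x23→b8/s0 MISS; vc=[16]
#2 0x7f→b31/s3 MISS; vc=[16]
#3 0x7f→b31/s3 L1-HIT; vc=[16]
#4 0x22→b8/s0 L1-HIT; vc=[16]
#5 0x41→b16/s0 VC-HIT; vc=[8]
#6 0x6f→b27/s3 MISS; vc=[8,31]
#7 0x1f→b7/s3 MISS; vc=[8,31,27]
#8 0x43→b16/s0 L1-HIT; vc=[8,31,27]
#9 0x40→b16/s0 L1-HIT; vc=[8,31,27]
#10 0x40→b16/s0 L1-HIT; vc=[8,31,27]
#11 0x21→b8/s0 VC-HIT; vc=[16,31,27]
#12 0x23→b8/s0 L1-HIT; vc=[16,31,27]
#13 0x42→b16/s0 VC-HIT; vc=[8,31,27]
#14 0x41→b16/s0 L1-HIT; vc=[8,31,27]

VC = [8, 31, 27]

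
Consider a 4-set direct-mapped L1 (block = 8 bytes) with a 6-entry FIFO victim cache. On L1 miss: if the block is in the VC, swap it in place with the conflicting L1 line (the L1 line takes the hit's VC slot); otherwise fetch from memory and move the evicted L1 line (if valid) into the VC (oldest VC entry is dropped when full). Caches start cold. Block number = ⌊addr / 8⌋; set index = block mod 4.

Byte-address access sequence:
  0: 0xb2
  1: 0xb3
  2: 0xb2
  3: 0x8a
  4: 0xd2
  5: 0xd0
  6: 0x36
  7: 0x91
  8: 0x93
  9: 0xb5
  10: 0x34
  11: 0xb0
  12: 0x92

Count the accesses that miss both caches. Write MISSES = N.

0: 0xb2 (blk 22, set 2) → MISS  vc=[]
1: 0xb3 (blk 22, set 2) → L1-HIT  vc=[]
2: 0xb2 (blk 22, set 2) → L1-HIT  vc=[]
3: 0x8a (blk 17, set 1) → MISS  vc=[]
4: 0xd2 (blk 26, set 2) → MISS  vc=[22]
5: 0xd0 (blk 26, set 2) → L1-HIT  vc=[22]
6: 0x36 (blk 6, set 2) → MISS  vc=[22, 26]
7: 0x91 (blk 18, set 2) → MISS  vc=[22, 26, 6]
8: 0x93 (blk 18, set 2) → L1-HIT  vc=[22, 26, 6]
9: 0xb5 (blk 22, set 2) → VC-HIT  vc=[18, 26, 6]
10: 0x34 (blk 6, set 2) → VC-HIT  vc=[18, 26, 22]
11: 0xb0 (blk 22, set 2) → VC-HIT  vc=[18, 26, 6]
12: 0x92 (blk 18, set 2) → VC-HIT  vc=[22, 26, 6]

MISSES = 5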